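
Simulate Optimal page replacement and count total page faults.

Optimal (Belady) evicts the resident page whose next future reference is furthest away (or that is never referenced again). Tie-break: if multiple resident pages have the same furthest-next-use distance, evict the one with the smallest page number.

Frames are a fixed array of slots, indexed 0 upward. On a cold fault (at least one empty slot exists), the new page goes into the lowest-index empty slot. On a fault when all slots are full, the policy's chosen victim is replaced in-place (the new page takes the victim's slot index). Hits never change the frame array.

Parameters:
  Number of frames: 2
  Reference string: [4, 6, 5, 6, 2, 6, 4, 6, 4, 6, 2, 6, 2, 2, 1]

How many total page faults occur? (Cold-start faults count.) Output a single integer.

Answer: 7

Derivation:
Step 0: ref 4 → FAULT, frames=[4,-]
Step 1: ref 6 → FAULT, frames=[4,6]
Step 2: ref 5 → FAULT (evict 4), frames=[5,6]
Step 3: ref 6 → HIT, frames=[5,6]
Step 4: ref 2 → FAULT (evict 5), frames=[2,6]
Step 5: ref 6 → HIT, frames=[2,6]
Step 6: ref 4 → FAULT (evict 2), frames=[4,6]
Step 7: ref 6 → HIT, frames=[4,6]
Step 8: ref 4 → HIT, frames=[4,6]
Step 9: ref 6 → HIT, frames=[4,6]
Step 10: ref 2 → FAULT (evict 4), frames=[2,6]
Step 11: ref 6 → HIT, frames=[2,6]
Step 12: ref 2 → HIT, frames=[2,6]
Step 13: ref 2 → HIT, frames=[2,6]
Step 14: ref 1 → FAULT (evict 2), frames=[1,6]
Total faults: 7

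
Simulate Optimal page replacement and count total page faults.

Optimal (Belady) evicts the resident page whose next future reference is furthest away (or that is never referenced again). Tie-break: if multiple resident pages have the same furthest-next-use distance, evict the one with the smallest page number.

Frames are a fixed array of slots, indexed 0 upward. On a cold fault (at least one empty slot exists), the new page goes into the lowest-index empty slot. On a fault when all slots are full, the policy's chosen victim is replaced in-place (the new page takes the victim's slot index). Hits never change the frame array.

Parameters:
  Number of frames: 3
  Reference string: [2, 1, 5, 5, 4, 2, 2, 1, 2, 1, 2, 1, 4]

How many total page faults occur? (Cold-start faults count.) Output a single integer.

Step 0: ref 2 → FAULT, frames=[2,-,-]
Step 1: ref 1 → FAULT, frames=[2,1,-]
Step 2: ref 5 → FAULT, frames=[2,1,5]
Step 3: ref 5 → HIT, frames=[2,1,5]
Step 4: ref 4 → FAULT (evict 5), frames=[2,1,4]
Step 5: ref 2 → HIT, frames=[2,1,4]
Step 6: ref 2 → HIT, frames=[2,1,4]
Step 7: ref 1 → HIT, frames=[2,1,4]
Step 8: ref 2 → HIT, frames=[2,1,4]
Step 9: ref 1 → HIT, frames=[2,1,4]
Step 10: ref 2 → HIT, frames=[2,1,4]
Step 11: ref 1 → HIT, frames=[2,1,4]
Step 12: ref 4 → HIT, frames=[2,1,4]
Total faults: 4

Answer: 4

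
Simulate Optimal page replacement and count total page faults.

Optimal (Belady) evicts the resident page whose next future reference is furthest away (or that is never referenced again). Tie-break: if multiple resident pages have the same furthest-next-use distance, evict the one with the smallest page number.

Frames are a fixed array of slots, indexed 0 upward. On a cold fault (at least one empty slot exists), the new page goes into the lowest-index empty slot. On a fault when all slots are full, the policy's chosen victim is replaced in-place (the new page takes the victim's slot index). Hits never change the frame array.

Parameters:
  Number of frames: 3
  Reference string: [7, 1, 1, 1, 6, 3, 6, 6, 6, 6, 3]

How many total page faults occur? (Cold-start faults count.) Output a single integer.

Step 0: ref 7 → FAULT, frames=[7,-,-]
Step 1: ref 1 → FAULT, frames=[7,1,-]
Step 2: ref 1 → HIT, frames=[7,1,-]
Step 3: ref 1 → HIT, frames=[7,1,-]
Step 4: ref 6 → FAULT, frames=[7,1,6]
Step 5: ref 3 → FAULT (evict 1), frames=[7,3,6]
Step 6: ref 6 → HIT, frames=[7,3,6]
Step 7: ref 6 → HIT, frames=[7,3,6]
Step 8: ref 6 → HIT, frames=[7,3,6]
Step 9: ref 6 → HIT, frames=[7,3,6]
Step 10: ref 3 → HIT, frames=[7,3,6]
Total faults: 4

Answer: 4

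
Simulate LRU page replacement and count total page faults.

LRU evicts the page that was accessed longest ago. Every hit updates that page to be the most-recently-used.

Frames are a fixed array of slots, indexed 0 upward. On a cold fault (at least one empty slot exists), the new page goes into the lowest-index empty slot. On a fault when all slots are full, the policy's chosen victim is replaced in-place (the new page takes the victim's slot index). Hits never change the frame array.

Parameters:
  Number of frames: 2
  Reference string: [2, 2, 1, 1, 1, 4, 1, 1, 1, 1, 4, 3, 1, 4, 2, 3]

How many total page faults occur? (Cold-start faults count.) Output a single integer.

Step 0: ref 2 → FAULT, frames=[2,-]
Step 1: ref 2 → HIT, frames=[2,-]
Step 2: ref 1 → FAULT, frames=[2,1]
Step 3: ref 1 → HIT, frames=[2,1]
Step 4: ref 1 → HIT, frames=[2,1]
Step 5: ref 4 → FAULT (evict 2), frames=[4,1]
Step 6: ref 1 → HIT, frames=[4,1]
Step 7: ref 1 → HIT, frames=[4,1]
Step 8: ref 1 → HIT, frames=[4,1]
Step 9: ref 1 → HIT, frames=[4,1]
Step 10: ref 4 → HIT, frames=[4,1]
Step 11: ref 3 → FAULT (evict 1), frames=[4,3]
Step 12: ref 1 → FAULT (evict 4), frames=[1,3]
Step 13: ref 4 → FAULT (evict 3), frames=[1,4]
Step 14: ref 2 → FAULT (evict 1), frames=[2,4]
Step 15: ref 3 → FAULT (evict 4), frames=[2,3]
Total faults: 8

Answer: 8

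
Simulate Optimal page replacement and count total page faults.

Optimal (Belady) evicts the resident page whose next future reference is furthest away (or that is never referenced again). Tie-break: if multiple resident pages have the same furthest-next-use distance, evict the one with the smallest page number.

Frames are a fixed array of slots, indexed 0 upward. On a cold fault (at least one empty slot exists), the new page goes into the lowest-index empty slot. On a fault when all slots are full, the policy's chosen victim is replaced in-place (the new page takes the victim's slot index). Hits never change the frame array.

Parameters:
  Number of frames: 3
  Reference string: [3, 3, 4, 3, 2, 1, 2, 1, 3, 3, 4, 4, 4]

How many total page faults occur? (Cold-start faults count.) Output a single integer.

Step 0: ref 3 → FAULT, frames=[3,-,-]
Step 1: ref 3 → HIT, frames=[3,-,-]
Step 2: ref 4 → FAULT, frames=[3,4,-]
Step 3: ref 3 → HIT, frames=[3,4,-]
Step 4: ref 2 → FAULT, frames=[3,4,2]
Step 5: ref 1 → FAULT (evict 4), frames=[3,1,2]
Step 6: ref 2 → HIT, frames=[3,1,2]
Step 7: ref 1 → HIT, frames=[3,1,2]
Step 8: ref 3 → HIT, frames=[3,1,2]
Step 9: ref 3 → HIT, frames=[3,1,2]
Step 10: ref 4 → FAULT (evict 1), frames=[3,4,2]
Step 11: ref 4 → HIT, frames=[3,4,2]
Step 12: ref 4 → HIT, frames=[3,4,2]
Total faults: 5

Answer: 5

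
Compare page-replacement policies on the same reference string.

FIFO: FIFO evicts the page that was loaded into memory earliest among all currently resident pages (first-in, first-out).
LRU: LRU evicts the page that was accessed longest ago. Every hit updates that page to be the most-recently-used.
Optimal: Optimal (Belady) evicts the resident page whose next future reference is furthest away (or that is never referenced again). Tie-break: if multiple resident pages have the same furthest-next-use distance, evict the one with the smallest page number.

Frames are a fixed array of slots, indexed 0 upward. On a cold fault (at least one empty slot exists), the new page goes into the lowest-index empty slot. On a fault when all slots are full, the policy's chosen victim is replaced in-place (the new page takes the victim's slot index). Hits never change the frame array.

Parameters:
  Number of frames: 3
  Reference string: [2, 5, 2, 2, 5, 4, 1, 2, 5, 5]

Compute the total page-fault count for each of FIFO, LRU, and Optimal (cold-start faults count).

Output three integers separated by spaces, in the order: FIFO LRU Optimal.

Answer: 6 6 4

Derivation:
--- FIFO ---
  step 0: ref 2 -> FAULT, frames=[2,-,-] (faults so far: 1)
  step 1: ref 5 -> FAULT, frames=[2,5,-] (faults so far: 2)
  step 2: ref 2 -> HIT, frames=[2,5,-] (faults so far: 2)
  step 3: ref 2 -> HIT, frames=[2,5,-] (faults so far: 2)
  step 4: ref 5 -> HIT, frames=[2,5,-] (faults so far: 2)
  step 5: ref 4 -> FAULT, frames=[2,5,4] (faults so far: 3)
  step 6: ref 1 -> FAULT, evict 2, frames=[1,5,4] (faults so far: 4)
  step 7: ref 2 -> FAULT, evict 5, frames=[1,2,4] (faults so far: 5)
  step 8: ref 5 -> FAULT, evict 4, frames=[1,2,5] (faults so far: 6)
  step 9: ref 5 -> HIT, frames=[1,2,5] (faults so far: 6)
  FIFO total faults: 6
--- LRU ---
  step 0: ref 2 -> FAULT, frames=[2,-,-] (faults so far: 1)
  step 1: ref 5 -> FAULT, frames=[2,5,-] (faults so far: 2)
  step 2: ref 2 -> HIT, frames=[2,5,-] (faults so far: 2)
  step 3: ref 2 -> HIT, frames=[2,5,-] (faults so far: 2)
  step 4: ref 5 -> HIT, frames=[2,5,-] (faults so far: 2)
  step 5: ref 4 -> FAULT, frames=[2,5,4] (faults so far: 3)
  step 6: ref 1 -> FAULT, evict 2, frames=[1,5,4] (faults so far: 4)
  step 7: ref 2 -> FAULT, evict 5, frames=[1,2,4] (faults so far: 5)
  step 8: ref 5 -> FAULT, evict 4, frames=[1,2,5] (faults so far: 6)
  step 9: ref 5 -> HIT, frames=[1,2,5] (faults so far: 6)
  LRU total faults: 6
--- Optimal ---
  step 0: ref 2 -> FAULT, frames=[2,-,-] (faults so far: 1)
  step 1: ref 5 -> FAULT, frames=[2,5,-] (faults so far: 2)
  step 2: ref 2 -> HIT, frames=[2,5,-] (faults so far: 2)
  step 3: ref 2 -> HIT, frames=[2,5,-] (faults so far: 2)
  step 4: ref 5 -> HIT, frames=[2,5,-] (faults so far: 2)
  step 5: ref 4 -> FAULT, frames=[2,5,4] (faults so far: 3)
  step 6: ref 1 -> FAULT, evict 4, frames=[2,5,1] (faults so far: 4)
  step 7: ref 2 -> HIT, frames=[2,5,1] (faults so far: 4)
  step 8: ref 5 -> HIT, frames=[2,5,1] (faults so far: 4)
  step 9: ref 5 -> HIT, frames=[2,5,1] (faults so far: 4)
  Optimal total faults: 4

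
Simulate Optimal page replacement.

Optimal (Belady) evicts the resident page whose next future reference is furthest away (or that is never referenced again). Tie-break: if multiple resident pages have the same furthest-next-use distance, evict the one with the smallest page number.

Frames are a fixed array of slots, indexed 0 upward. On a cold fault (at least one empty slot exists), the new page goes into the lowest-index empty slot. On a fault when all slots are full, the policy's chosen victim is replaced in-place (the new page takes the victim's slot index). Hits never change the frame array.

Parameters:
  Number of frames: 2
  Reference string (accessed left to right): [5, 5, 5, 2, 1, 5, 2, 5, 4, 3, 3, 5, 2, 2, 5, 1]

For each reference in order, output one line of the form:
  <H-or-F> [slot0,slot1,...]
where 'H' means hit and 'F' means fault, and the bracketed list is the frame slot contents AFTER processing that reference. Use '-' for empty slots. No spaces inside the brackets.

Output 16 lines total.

F [5,-]
H [5,-]
H [5,-]
F [5,2]
F [5,1]
H [5,1]
F [5,2]
H [5,2]
F [5,4]
F [5,3]
H [5,3]
H [5,3]
F [5,2]
H [5,2]
H [5,2]
F [5,1]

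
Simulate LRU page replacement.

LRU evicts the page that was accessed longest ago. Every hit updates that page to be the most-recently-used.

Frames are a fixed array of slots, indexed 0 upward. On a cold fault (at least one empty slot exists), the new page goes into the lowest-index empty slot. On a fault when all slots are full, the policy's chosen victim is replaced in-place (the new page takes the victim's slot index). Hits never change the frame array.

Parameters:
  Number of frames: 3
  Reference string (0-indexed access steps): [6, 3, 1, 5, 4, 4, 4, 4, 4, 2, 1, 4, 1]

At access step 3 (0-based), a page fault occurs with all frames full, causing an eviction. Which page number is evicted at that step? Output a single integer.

Step 0: ref 6 -> FAULT, frames=[6,-,-]
Step 1: ref 3 -> FAULT, frames=[6,3,-]
Step 2: ref 1 -> FAULT, frames=[6,3,1]
Step 3: ref 5 -> FAULT, evict 6, frames=[5,3,1]
At step 3: evicted page 6

Answer: 6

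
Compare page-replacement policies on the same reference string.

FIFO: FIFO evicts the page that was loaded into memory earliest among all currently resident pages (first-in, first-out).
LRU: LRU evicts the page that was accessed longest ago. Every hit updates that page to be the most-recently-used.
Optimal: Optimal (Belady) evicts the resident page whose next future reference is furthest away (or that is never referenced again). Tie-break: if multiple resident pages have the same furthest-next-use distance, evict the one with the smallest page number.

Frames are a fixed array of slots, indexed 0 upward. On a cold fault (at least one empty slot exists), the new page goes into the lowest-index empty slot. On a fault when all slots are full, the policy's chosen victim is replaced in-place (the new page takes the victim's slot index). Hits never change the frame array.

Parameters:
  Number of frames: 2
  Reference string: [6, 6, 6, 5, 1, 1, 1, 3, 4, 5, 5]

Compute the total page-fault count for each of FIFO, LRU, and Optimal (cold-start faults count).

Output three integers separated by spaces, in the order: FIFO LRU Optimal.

Answer: 6 6 5

Derivation:
--- FIFO ---
  step 0: ref 6 -> FAULT, frames=[6,-] (faults so far: 1)
  step 1: ref 6 -> HIT, frames=[6,-] (faults so far: 1)
  step 2: ref 6 -> HIT, frames=[6,-] (faults so far: 1)
  step 3: ref 5 -> FAULT, frames=[6,5] (faults so far: 2)
  step 4: ref 1 -> FAULT, evict 6, frames=[1,5] (faults so far: 3)
  step 5: ref 1 -> HIT, frames=[1,5] (faults so far: 3)
  step 6: ref 1 -> HIT, frames=[1,5] (faults so far: 3)
  step 7: ref 3 -> FAULT, evict 5, frames=[1,3] (faults so far: 4)
  step 8: ref 4 -> FAULT, evict 1, frames=[4,3] (faults so far: 5)
  step 9: ref 5 -> FAULT, evict 3, frames=[4,5] (faults so far: 6)
  step 10: ref 5 -> HIT, frames=[4,5] (faults so far: 6)
  FIFO total faults: 6
--- LRU ---
  step 0: ref 6 -> FAULT, frames=[6,-] (faults so far: 1)
  step 1: ref 6 -> HIT, frames=[6,-] (faults so far: 1)
  step 2: ref 6 -> HIT, frames=[6,-] (faults so far: 1)
  step 3: ref 5 -> FAULT, frames=[6,5] (faults so far: 2)
  step 4: ref 1 -> FAULT, evict 6, frames=[1,5] (faults so far: 3)
  step 5: ref 1 -> HIT, frames=[1,5] (faults so far: 3)
  step 6: ref 1 -> HIT, frames=[1,5] (faults so far: 3)
  step 7: ref 3 -> FAULT, evict 5, frames=[1,3] (faults so far: 4)
  step 8: ref 4 -> FAULT, evict 1, frames=[4,3] (faults so far: 5)
  step 9: ref 5 -> FAULT, evict 3, frames=[4,5] (faults so far: 6)
  step 10: ref 5 -> HIT, frames=[4,5] (faults so far: 6)
  LRU total faults: 6
--- Optimal ---
  step 0: ref 6 -> FAULT, frames=[6,-] (faults so far: 1)
  step 1: ref 6 -> HIT, frames=[6,-] (faults so far: 1)
  step 2: ref 6 -> HIT, frames=[6,-] (faults so far: 1)
  step 3: ref 5 -> FAULT, frames=[6,5] (faults so far: 2)
  step 4: ref 1 -> FAULT, evict 6, frames=[1,5] (faults so far: 3)
  step 5: ref 1 -> HIT, frames=[1,5] (faults so far: 3)
  step 6: ref 1 -> HIT, frames=[1,5] (faults so far: 3)
  step 7: ref 3 -> FAULT, evict 1, frames=[3,5] (faults so far: 4)
  step 8: ref 4 -> FAULT, evict 3, frames=[4,5] (faults so far: 5)
  step 9: ref 5 -> HIT, frames=[4,5] (faults so far: 5)
  step 10: ref 5 -> HIT, frames=[4,5] (faults so far: 5)
  Optimal total faults: 5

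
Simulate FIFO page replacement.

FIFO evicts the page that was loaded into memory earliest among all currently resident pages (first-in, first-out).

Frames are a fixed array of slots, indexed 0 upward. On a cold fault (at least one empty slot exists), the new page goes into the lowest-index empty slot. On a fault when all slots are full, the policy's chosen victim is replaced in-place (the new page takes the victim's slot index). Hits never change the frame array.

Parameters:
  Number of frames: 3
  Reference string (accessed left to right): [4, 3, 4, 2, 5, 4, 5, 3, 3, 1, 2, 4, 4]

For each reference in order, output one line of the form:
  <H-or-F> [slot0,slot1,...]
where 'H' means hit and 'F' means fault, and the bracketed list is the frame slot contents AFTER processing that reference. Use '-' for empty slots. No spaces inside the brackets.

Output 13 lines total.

F [4,-,-]
F [4,3,-]
H [4,3,-]
F [4,3,2]
F [5,3,2]
F [5,4,2]
H [5,4,2]
F [5,4,3]
H [5,4,3]
F [1,4,3]
F [1,2,3]
F [1,2,4]
H [1,2,4]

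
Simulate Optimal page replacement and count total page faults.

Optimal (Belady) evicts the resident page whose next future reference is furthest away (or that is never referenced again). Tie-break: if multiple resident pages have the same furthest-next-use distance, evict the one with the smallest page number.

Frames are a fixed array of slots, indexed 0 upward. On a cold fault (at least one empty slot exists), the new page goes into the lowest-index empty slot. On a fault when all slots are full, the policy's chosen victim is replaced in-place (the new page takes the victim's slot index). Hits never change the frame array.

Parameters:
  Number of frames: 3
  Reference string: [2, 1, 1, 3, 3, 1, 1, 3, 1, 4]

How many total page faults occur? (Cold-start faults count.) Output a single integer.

Step 0: ref 2 → FAULT, frames=[2,-,-]
Step 1: ref 1 → FAULT, frames=[2,1,-]
Step 2: ref 1 → HIT, frames=[2,1,-]
Step 3: ref 3 → FAULT, frames=[2,1,3]
Step 4: ref 3 → HIT, frames=[2,1,3]
Step 5: ref 1 → HIT, frames=[2,1,3]
Step 6: ref 1 → HIT, frames=[2,1,3]
Step 7: ref 3 → HIT, frames=[2,1,3]
Step 8: ref 1 → HIT, frames=[2,1,3]
Step 9: ref 4 → FAULT (evict 1), frames=[2,4,3]
Total faults: 4

Answer: 4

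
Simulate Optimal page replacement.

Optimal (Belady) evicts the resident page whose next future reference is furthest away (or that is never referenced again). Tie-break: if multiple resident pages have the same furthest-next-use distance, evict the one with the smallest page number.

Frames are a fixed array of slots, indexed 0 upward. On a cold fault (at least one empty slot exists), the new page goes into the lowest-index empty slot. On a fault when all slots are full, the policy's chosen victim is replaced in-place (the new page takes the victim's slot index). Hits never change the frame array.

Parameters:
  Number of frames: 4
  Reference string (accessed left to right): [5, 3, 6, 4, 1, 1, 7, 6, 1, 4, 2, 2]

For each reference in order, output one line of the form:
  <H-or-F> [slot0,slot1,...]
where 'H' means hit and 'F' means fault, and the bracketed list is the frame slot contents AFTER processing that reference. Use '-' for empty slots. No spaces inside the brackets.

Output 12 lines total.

F [5,-,-,-]
F [5,3,-,-]
F [5,3,6,-]
F [5,3,6,4]
F [5,1,6,4]
H [5,1,6,4]
F [7,1,6,4]
H [7,1,6,4]
H [7,1,6,4]
H [7,1,6,4]
F [7,2,6,4]
H [7,2,6,4]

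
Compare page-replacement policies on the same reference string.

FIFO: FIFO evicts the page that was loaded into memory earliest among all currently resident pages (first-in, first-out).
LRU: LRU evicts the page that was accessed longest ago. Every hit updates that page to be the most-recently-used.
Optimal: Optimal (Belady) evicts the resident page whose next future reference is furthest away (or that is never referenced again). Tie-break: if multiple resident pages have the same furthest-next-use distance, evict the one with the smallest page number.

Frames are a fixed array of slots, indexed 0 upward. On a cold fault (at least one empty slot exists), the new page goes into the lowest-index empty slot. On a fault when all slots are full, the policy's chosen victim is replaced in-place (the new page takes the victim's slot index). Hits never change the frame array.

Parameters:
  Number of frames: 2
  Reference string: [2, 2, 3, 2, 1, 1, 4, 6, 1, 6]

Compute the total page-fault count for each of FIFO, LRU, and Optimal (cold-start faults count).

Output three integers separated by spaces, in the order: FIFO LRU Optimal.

Answer: 6 6 5

Derivation:
--- FIFO ---
  step 0: ref 2 -> FAULT, frames=[2,-] (faults so far: 1)
  step 1: ref 2 -> HIT, frames=[2,-] (faults so far: 1)
  step 2: ref 3 -> FAULT, frames=[2,3] (faults so far: 2)
  step 3: ref 2 -> HIT, frames=[2,3] (faults so far: 2)
  step 4: ref 1 -> FAULT, evict 2, frames=[1,3] (faults so far: 3)
  step 5: ref 1 -> HIT, frames=[1,3] (faults so far: 3)
  step 6: ref 4 -> FAULT, evict 3, frames=[1,4] (faults so far: 4)
  step 7: ref 6 -> FAULT, evict 1, frames=[6,4] (faults so far: 5)
  step 8: ref 1 -> FAULT, evict 4, frames=[6,1] (faults so far: 6)
  step 9: ref 6 -> HIT, frames=[6,1] (faults so far: 6)
  FIFO total faults: 6
--- LRU ---
  step 0: ref 2 -> FAULT, frames=[2,-] (faults so far: 1)
  step 1: ref 2 -> HIT, frames=[2,-] (faults so far: 1)
  step 2: ref 3 -> FAULT, frames=[2,3] (faults so far: 2)
  step 3: ref 2 -> HIT, frames=[2,3] (faults so far: 2)
  step 4: ref 1 -> FAULT, evict 3, frames=[2,1] (faults so far: 3)
  step 5: ref 1 -> HIT, frames=[2,1] (faults so far: 3)
  step 6: ref 4 -> FAULT, evict 2, frames=[4,1] (faults so far: 4)
  step 7: ref 6 -> FAULT, evict 1, frames=[4,6] (faults so far: 5)
  step 8: ref 1 -> FAULT, evict 4, frames=[1,6] (faults so far: 6)
  step 9: ref 6 -> HIT, frames=[1,6] (faults so far: 6)
  LRU total faults: 6
--- Optimal ---
  step 0: ref 2 -> FAULT, frames=[2,-] (faults so far: 1)
  step 1: ref 2 -> HIT, frames=[2,-] (faults so far: 1)
  step 2: ref 3 -> FAULT, frames=[2,3] (faults so far: 2)
  step 3: ref 2 -> HIT, frames=[2,3] (faults so far: 2)
  step 4: ref 1 -> FAULT, evict 2, frames=[1,3] (faults so far: 3)
  step 5: ref 1 -> HIT, frames=[1,3] (faults so far: 3)
  step 6: ref 4 -> FAULT, evict 3, frames=[1,4] (faults so far: 4)
  step 7: ref 6 -> FAULT, evict 4, frames=[1,6] (faults so far: 5)
  step 8: ref 1 -> HIT, frames=[1,6] (faults so far: 5)
  step 9: ref 6 -> HIT, frames=[1,6] (faults so far: 5)
  Optimal total faults: 5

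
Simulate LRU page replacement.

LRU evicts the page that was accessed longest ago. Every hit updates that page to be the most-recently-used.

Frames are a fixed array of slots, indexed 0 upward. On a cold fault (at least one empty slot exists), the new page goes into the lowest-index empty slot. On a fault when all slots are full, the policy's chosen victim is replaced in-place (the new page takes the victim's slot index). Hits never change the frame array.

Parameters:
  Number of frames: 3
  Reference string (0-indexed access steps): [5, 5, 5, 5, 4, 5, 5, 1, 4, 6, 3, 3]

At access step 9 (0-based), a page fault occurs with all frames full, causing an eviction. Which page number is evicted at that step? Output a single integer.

Answer: 5

Derivation:
Step 0: ref 5 -> FAULT, frames=[5,-,-]
Step 1: ref 5 -> HIT, frames=[5,-,-]
Step 2: ref 5 -> HIT, frames=[5,-,-]
Step 3: ref 5 -> HIT, frames=[5,-,-]
Step 4: ref 4 -> FAULT, frames=[5,4,-]
Step 5: ref 5 -> HIT, frames=[5,4,-]
Step 6: ref 5 -> HIT, frames=[5,4,-]
Step 7: ref 1 -> FAULT, frames=[5,4,1]
Step 8: ref 4 -> HIT, frames=[5,4,1]
Step 9: ref 6 -> FAULT, evict 5, frames=[6,4,1]
At step 9: evicted page 5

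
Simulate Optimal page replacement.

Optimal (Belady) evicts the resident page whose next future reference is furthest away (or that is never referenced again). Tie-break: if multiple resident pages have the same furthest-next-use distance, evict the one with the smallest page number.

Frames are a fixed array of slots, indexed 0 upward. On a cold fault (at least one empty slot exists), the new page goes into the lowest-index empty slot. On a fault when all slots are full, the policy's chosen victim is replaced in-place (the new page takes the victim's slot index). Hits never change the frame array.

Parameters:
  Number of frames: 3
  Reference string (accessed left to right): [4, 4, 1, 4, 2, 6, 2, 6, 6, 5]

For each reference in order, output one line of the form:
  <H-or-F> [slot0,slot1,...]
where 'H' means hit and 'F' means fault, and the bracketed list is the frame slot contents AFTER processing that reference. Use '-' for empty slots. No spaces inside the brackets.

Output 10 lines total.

F [4,-,-]
H [4,-,-]
F [4,1,-]
H [4,1,-]
F [4,1,2]
F [4,6,2]
H [4,6,2]
H [4,6,2]
H [4,6,2]
F [4,6,5]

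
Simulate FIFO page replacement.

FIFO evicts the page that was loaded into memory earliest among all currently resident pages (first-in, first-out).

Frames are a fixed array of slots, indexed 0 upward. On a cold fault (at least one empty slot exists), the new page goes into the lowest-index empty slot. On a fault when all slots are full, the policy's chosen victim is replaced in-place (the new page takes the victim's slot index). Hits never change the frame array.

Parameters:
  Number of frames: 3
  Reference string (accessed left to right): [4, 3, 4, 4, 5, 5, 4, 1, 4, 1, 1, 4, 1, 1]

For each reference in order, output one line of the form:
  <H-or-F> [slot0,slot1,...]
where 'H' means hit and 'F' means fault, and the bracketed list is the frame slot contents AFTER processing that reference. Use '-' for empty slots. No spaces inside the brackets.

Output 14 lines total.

F [4,-,-]
F [4,3,-]
H [4,3,-]
H [4,3,-]
F [4,3,5]
H [4,3,5]
H [4,3,5]
F [1,3,5]
F [1,4,5]
H [1,4,5]
H [1,4,5]
H [1,4,5]
H [1,4,5]
H [1,4,5]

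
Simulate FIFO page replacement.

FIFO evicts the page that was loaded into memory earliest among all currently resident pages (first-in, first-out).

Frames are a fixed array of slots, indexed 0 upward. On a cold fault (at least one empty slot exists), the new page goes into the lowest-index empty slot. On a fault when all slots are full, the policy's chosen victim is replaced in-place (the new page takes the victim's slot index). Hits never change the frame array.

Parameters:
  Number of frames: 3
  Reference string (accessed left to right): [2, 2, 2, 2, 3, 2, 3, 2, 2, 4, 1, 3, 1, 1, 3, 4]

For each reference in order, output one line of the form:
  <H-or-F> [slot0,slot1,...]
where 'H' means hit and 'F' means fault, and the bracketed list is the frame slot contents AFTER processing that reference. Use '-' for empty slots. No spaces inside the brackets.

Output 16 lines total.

F [2,-,-]
H [2,-,-]
H [2,-,-]
H [2,-,-]
F [2,3,-]
H [2,3,-]
H [2,3,-]
H [2,3,-]
H [2,3,-]
F [2,3,4]
F [1,3,4]
H [1,3,4]
H [1,3,4]
H [1,3,4]
H [1,3,4]
H [1,3,4]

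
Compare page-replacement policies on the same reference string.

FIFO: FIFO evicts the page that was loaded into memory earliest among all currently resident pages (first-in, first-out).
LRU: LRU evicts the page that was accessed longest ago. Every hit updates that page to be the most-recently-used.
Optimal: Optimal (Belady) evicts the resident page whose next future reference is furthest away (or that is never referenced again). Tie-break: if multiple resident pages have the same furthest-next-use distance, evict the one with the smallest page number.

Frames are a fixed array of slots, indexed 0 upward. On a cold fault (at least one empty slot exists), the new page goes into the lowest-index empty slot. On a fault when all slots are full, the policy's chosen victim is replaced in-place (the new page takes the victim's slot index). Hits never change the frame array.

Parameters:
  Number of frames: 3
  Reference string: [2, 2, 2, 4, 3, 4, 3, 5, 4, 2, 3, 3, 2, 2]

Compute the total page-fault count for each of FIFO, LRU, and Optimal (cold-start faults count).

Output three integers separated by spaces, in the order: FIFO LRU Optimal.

Answer: 5 6 5

Derivation:
--- FIFO ---
  step 0: ref 2 -> FAULT, frames=[2,-,-] (faults so far: 1)
  step 1: ref 2 -> HIT, frames=[2,-,-] (faults so far: 1)
  step 2: ref 2 -> HIT, frames=[2,-,-] (faults so far: 1)
  step 3: ref 4 -> FAULT, frames=[2,4,-] (faults so far: 2)
  step 4: ref 3 -> FAULT, frames=[2,4,3] (faults so far: 3)
  step 5: ref 4 -> HIT, frames=[2,4,3] (faults so far: 3)
  step 6: ref 3 -> HIT, frames=[2,4,3] (faults so far: 3)
  step 7: ref 5 -> FAULT, evict 2, frames=[5,4,3] (faults so far: 4)
  step 8: ref 4 -> HIT, frames=[5,4,3] (faults so far: 4)
  step 9: ref 2 -> FAULT, evict 4, frames=[5,2,3] (faults so far: 5)
  step 10: ref 3 -> HIT, frames=[5,2,3] (faults so far: 5)
  step 11: ref 3 -> HIT, frames=[5,2,3] (faults so far: 5)
  step 12: ref 2 -> HIT, frames=[5,2,3] (faults so far: 5)
  step 13: ref 2 -> HIT, frames=[5,2,3] (faults so far: 5)
  FIFO total faults: 5
--- LRU ---
  step 0: ref 2 -> FAULT, frames=[2,-,-] (faults so far: 1)
  step 1: ref 2 -> HIT, frames=[2,-,-] (faults so far: 1)
  step 2: ref 2 -> HIT, frames=[2,-,-] (faults so far: 1)
  step 3: ref 4 -> FAULT, frames=[2,4,-] (faults so far: 2)
  step 4: ref 3 -> FAULT, frames=[2,4,3] (faults so far: 3)
  step 5: ref 4 -> HIT, frames=[2,4,3] (faults so far: 3)
  step 6: ref 3 -> HIT, frames=[2,4,3] (faults so far: 3)
  step 7: ref 5 -> FAULT, evict 2, frames=[5,4,3] (faults so far: 4)
  step 8: ref 4 -> HIT, frames=[5,4,3] (faults so far: 4)
  step 9: ref 2 -> FAULT, evict 3, frames=[5,4,2] (faults so far: 5)
  step 10: ref 3 -> FAULT, evict 5, frames=[3,4,2] (faults so far: 6)
  step 11: ref 3 -> HIT, frames=[3,4,2] (faults so far: 6)
  step 12: ref 2 -> HIT, frames=[3,4,2] (faults so far: 6)
  step 13: ref 2 -> HIT, frames=[3,4,2] (faults so far: 6)
  LRU total faults: 6
--- Optimal ---
  step 0: ref 2 -> FAULT, frames=[2,-,-] (faults so far: 1)
  step 1: ref 2 -> HIT, frames=[2,-,-] (faults so far: 1)
  step 2: ref 2 -> HIT, frames=[2,-,-] (faults so far: 1)
  step 3: ref 4 -> FAULT, frames=[2,4,-] (faults so far: 2)
  step 4: ref 3 -> FAULT, frames=[2,4,3] (faults so far: 3)
  step 5: ref 4 -> HIT, frames=[2,4,3] (faults so far: 3)
  step 6: ref 3 -> HIT, frames=[2,4,3] (faults so far: 3)
  step 7: ref 5 -> FAULT, evict 3, frames=[2,4,5] (faults so far: 4)
  step 8: ref 4 -> HIT, frames=[2,4,5] (faults so far: 4)
  step 9: ref 2 -> HIT, frames=[2,4,5] (faults so far: 4)
  step 10: ref 3 -> FAULT, evict 4, frames=[2,3,5] (faults so far: 5)
  step 11: ref 3 -> HIT, frames=[2,3,5] (faults so far: 5)
  step 12: ref 2 -> HIT, frames=[2,3,5] (faults so far: 5)
  step 13: ref 2 -> HIT, frames=[2,3,5] (faults so far: 5)
  Optimal total faults: 5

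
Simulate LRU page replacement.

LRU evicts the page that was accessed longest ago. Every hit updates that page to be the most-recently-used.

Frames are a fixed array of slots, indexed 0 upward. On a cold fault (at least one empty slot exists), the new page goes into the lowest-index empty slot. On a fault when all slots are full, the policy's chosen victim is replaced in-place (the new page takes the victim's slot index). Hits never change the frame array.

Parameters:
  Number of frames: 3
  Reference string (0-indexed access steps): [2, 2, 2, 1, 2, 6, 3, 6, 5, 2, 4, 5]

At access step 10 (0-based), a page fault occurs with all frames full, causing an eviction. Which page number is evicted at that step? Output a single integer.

Answer: 6

Derivation:
Step 0: ref 2 -> FAULT, frames=[2,-,-]
Step 1: ref 2 -> HIT, frames=[2,-,-]
Step 2: ref 2 -> HIT, frames=[2,-,-]
Step 3: ref 1 -> FAULT, frames=[2,1,-]
Step 4: ref 2 -> HIT, frames=[2,1,-]
Step 5: ref 6 -> FAULT, frames=[2,1,6]
Step 6: ref 3 -> FAULT, evict 1, frames=[2,3,6]
Step 7: ref 6 -> HIT, frames=[2,3,6]
Step 8: ref 5 -> FAULT, evict 2, frames=[5,3,6]
Step 9: ref 2 -> FAULT, evict 3, frames=[5,2,6]
Step 10: ref 4 -> FAULT, evict 6, frames=[5,2,4]
At step 10: evicted page 6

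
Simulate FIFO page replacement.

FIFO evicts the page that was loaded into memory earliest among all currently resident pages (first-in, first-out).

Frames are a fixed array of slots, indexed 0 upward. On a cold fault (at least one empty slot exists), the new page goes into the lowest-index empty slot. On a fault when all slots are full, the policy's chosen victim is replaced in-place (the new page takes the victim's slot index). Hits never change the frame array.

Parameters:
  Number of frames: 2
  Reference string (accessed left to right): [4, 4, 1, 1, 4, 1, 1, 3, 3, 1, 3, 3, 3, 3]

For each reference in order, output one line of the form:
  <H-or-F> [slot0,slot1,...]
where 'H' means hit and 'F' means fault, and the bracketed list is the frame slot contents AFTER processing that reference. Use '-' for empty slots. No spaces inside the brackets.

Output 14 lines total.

F [4,-]
H [4,-]
F [4,1]
H [4,1]
H [4,1]
H [4,1]
H [4,1]
F [3,1]
H [3,1]
H [3,1]
H [3,1]
H [3,1]
H [3,1]
H [3,1]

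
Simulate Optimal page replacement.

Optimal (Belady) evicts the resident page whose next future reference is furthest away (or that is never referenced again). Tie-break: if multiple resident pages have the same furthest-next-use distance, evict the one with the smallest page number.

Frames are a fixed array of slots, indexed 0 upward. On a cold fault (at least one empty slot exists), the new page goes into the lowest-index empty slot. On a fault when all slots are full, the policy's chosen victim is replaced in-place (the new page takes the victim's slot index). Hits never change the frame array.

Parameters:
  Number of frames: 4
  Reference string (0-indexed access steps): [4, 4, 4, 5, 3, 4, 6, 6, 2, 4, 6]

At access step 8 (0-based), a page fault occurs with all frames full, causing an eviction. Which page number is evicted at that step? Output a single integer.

Step 0: ref 4 -> FAULT, frames=[4,-,-,-]
Step 1: ref 4 -> HIT, frames=[4,-,-,-]
Step 2: ref 4 -> HIT, frames=[4,-,-,-]
Step 3: ref 5 -> FAULT, frames=[4,5,-,-]
Step 4: ref 3 -> FAULT, frames=[4,5,3,-]
Step 5: ref 4 -> HIT, frames=[4,5,3,-]
Step 6: ref 6 -> FAULT, frames=[4,5,3,6]
Step 7: ref 6 -> HIT, frames=[4,5,3,6]
Step 8: ref 2 -> FAULT, evict 3, frames=[4,5,2,6]
At step 8: evicted page 3

Answer: 3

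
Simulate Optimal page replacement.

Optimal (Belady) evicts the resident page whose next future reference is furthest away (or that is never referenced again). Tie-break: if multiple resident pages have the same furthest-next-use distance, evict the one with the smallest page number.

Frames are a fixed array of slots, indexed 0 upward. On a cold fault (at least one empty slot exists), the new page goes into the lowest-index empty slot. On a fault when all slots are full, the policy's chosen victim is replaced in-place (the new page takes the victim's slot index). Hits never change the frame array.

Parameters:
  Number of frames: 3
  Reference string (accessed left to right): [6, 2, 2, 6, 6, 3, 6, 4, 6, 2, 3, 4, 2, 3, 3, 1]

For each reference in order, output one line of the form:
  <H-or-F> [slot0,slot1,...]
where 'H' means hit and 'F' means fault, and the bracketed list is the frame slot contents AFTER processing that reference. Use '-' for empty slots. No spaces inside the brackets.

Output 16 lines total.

F [6,-,-]
F [6,2,-]
H [6,2,-]
H [6,2,-]
H [6,2,-]
F [6,2,3]
H [6,2,3]
F [6,2,4]
H [6,2,4]
H [6,2,4]
F [3,2,4]
H [3,2,4]
H [3,2,4]
H [3,2,4]
H [3,2,4]
F [3,1,4]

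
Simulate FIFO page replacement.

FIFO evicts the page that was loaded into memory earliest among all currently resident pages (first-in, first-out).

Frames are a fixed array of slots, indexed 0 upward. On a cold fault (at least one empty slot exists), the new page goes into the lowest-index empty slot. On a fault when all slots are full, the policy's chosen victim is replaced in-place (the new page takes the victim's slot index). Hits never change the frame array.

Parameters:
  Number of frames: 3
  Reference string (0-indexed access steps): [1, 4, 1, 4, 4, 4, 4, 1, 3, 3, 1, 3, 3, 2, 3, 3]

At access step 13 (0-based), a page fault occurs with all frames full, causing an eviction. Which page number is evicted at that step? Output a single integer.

Answer: 1

Derivation:
Step 0: ref 1 -> FAULT, frames=[1,-,-]
Step 1: ref 4 -> FAULT, frames=[1,4,-]
Step 2: ref 1 -> HIT, frames=[1,4,-]
Step 3: ref 4 -> HIT, frames=[1,4,-]
Step 4: ref 4 -> HIT, frames=[1,4,-]
Step 5: ref 4 -> HIT, frames=[1,4,-]
Step 6: ref 4 -> HIT, frames=[1,4,-]
Step 7: ref 1 -> HIT, frames=[1,4,-]
Step 8: ref 3 -> FAULT, frames=[1,4,3]
Step 9: ref 3 -> HIT, frames=[1,4,3]
Step 10: ref 1 -> HIT, frames=[1,4,3]
Step 11: ref 3 -> HIT, frames=[1,4,3]
Step 12: ref 3 -> HIT, frames=[1,4,3]
Step 13: ref 2 -> FAULT, evict 1, frames=[2,4,3]
At step 13: evicted page 1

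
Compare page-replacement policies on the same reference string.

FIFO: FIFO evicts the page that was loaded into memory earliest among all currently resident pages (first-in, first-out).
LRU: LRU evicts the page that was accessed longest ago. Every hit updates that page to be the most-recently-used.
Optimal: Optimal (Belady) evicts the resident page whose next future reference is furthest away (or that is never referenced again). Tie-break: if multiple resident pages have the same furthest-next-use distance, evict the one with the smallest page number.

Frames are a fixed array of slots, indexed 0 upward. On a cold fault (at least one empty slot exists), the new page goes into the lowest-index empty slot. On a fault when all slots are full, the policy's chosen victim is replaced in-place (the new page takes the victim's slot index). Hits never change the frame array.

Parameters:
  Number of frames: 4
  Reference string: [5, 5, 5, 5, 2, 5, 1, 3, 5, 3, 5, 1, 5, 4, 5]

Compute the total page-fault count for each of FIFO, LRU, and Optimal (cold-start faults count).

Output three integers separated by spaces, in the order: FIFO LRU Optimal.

--- FIFO ---
  step 0: ref 5 -> FAULT, frames=[5,-,-,-] (faults so far: 1)
  step 1: ref 5 -> HIT, frames=[5,-,-,-] (faults so far: 1)
  step 2: ref 5 -> HIT, frames=[5,-,-,-] (faults so far: 1)
  step 3: ref 5 -> HIT, frames=[5,-,-,-] (faults so far: 1)
  step 4: ref 2 -> FAULT, frames=[5,2,-,-] (faults so far: 2)
  step 5: ref 5 -> HIT, frames=[5,2,-,-] (faults so far: 2)
  step 6: ref 1 -> FAULT, frames=[5,2,1,-] (faults so far: 3)
  step 7: ref 3 -> FAULT, frames=[5,2,1,3] (faults so far: 4)
  step 8: ref 5 -> HIT, frames=[5,2,1,3] (faults so far: 4)
  step 9: ref 3 -> HIT, frames=[5,2,1,3] (faults so far: 4)
  step 10: ref 5 -> HIT, frames=[5,2,1,3] (faults so far: 4)
  step 11: ref 1 -> HIT, frames=[5,2,1,3] (faults so far: 4)
  step 12: ref 5 -> HIT, frames=[5,2,1,3] (faults so far: 4)
  step 13: ref 4 -> FAULT, evict 5, frames=[4,2,1,3] (faults so far: 5)
  step 14: ref 5 -> FAULT, evict 2, frames=[4,5,1,3] (faults so far: 6)
  FIFO total faults: 6
--- LRU ---
  step 0: ref 5 -> FAULT, frames=[5,-,-,-] (faults so far: 1)
  step 1: ref 5 -> HIT, frames=[5,-,-,-] (faults so far: 1)
  step 2: ref 5 -> HIT, frames=[5,-,-,-] (faults so far: 1)
  step 3: ref 5 -> HIT, frames=[5,-,-,-] (faults so far: 1)
  step 4: ref 2 -> FAULT, frames=[5,2,-,-] (faults so far: 2)
  step 5: ref 5 -> HIT, frames=[5,2,-,-] (faults so far: 2)
  step 6: ref 1 -> FAULT, frames=[5,2,1,-] (faults so far: 3)
  step 7: ref 3 -> FAULT, frames=[5,2,1,3] (faults so far: 4)
  step 8: ref 5 -> HIT, frames=[5,2,1,3] (faults so far: 4)
  step 9: ref 3 -> HIT, frames=[5,2,1,3] (faults so far: 4)
  step 10: ref 5 -> HIT, frames=[5,2,1,3] (faults so far: 4)
  step 11: ref 1 -> HIT, frames=[5,2,1,3] (faults so far: 4)
  step 12: ref 5 -> HIT, frames=[5,2,1,3] (faults so far: 4)
  step 13: ref 4 -> FAULT, evict 2, frames=[5,4,1,3] (faults so far: 5)
  step 14: ref 5 -> HIT, frames=[5,4,1,3] (faults so far: 5)
  LRU total faults: 5
--- Optimal ---
  step 0: ref 5 -> FAULT, frames=[5,-,-,-] (faults so far: 1)
  step 1: ref 5 -> HIT, frames=[5,-,-,-] (faults so far: 1)
  step 2: ref 5 -> HIT, frames=[5,-,-,-] (faults so far: 1)
  step 3: ref 5 -> HIT, frames=[5,-,-,-] (faults so far: 1)
  step 4: ref 2 -> FAULT, frames=[5,2,-,-] (faults so far: 2)
  step 5: ref 5 -> HIT, frames=[5,2,-,-] (faults so far: 2)
  step 6: ref 1 -> FAULT, frames=[5,2,1,-] (faults so far: 3)
  step 7: ref 3 -> FAULT, frames=[5,2,1,3] (faults so far: 4)
  step 8: ref 5 -> HIT, frames=[5,2,1,3] (faults so far: 4)
  step 9: ref 3 -> HIT, frames=[5,2,1,3] (faults so far: 4)
  step 10: ref 5 -> HIT, frames=[5,2,1,3] (faults so far: 4)
  step 11: ref 1 -> HIT, frames=[5,2,1,3] (faults so far: 4)
  step 12: ref 5 -> HIT, frames=[5,2,1,3] (faults so far: 4)
  step 13: ref 4 -> FAULT, evict 1, frames=[5,2,4,3] (faults so far: 5)
  step 14: ref 5 -> HIT, frames=[5,2,4,3] (faults so far: 5)
  Optimal total faults: 5

Answer: 6 5 5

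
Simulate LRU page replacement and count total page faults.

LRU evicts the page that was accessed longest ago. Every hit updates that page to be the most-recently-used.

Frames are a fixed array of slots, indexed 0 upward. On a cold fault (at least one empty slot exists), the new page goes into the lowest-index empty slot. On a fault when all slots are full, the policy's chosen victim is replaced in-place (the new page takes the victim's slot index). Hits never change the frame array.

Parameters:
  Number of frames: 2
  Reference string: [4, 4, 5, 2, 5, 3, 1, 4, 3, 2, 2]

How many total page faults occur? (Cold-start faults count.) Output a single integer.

Step 0: ref 4 → FAULT, frames=[4,-]
Step 1: ref 4 → HIT, frames=[4,-]
Step 2: ref 5 → FAULT, frames=[4,5]
Step 3: ref 2 → FAULT (evict 4), frames=[2,5]
Step 4: ref 5 → HIT, frames=[2,5]
Step 5: ref 3 → FAULT (evict 2), frames=[3,5]
Step 6: ref 1 → FAULT (evict 5), frames=[3,1]
Step 7: ref 4 → FAULT (evict 3), frames=[4,1]
Step 8: ref 3 → FAULT (evict 1), frames=[4,3]
Step 9: ref 2 → FAULT (evict 4), frames=[2,3]
Step 10: ref 2 → HIT, frames=[2,3]
Total faults: 8

Answer: 8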